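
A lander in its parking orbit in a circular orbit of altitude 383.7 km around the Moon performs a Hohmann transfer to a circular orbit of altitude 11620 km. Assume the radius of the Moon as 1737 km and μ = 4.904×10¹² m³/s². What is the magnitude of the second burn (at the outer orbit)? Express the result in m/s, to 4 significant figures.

r₁ = 1737 + 383.7 = 2120.7 km = 2.1207×10⁶ m.
r₂ = 1737 + 11620 = 13357 km = 1.3357×10⁷ m.
Transfer ellipse a_t = (r₁ + r₂)/2 = 7.739×10⁶ m.
At r₁: circular v_c1 = √(μ/r₁) = 1521 m/s; transfer-perilune v_p = √[μ(2/r₁ − 1/a_t)] = 1998 m/s.
At r₂: circular v_c2 = √(μ/r₂) = 605.9 m/s; transfer-apolune v_a = √[μ(2/r₂ − 1/a_t)] = 317.2 m/s.
Δv₂ = v_c2 − v_a = 288.7 m/s.

Δv ≈ 288.7 m/s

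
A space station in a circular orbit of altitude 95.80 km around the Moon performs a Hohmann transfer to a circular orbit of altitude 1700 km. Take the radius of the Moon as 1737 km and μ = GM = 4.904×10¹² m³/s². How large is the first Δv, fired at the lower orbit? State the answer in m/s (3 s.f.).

Δv ≈ 232 m/s

r₁ = 1737 + 95.80 = 1832.8 km = 1.8328×10⁶ m.
r₂ = 1737 + 1700 = 3437.0 km = 3.4370×10⁶ m.
Transfer ellipse a_t = (r₁ + r₂)/2 = 2.635×10⁶ m.
At r₁: circular v_c1 = √(μ/r₁) = 1636 m/s; transfer-perilune v_p = √[μ(2/r₁ − 1/a_t)] = 1868 m/s.
Δv₁ = v_p − v_c1 = 232.5 m/s.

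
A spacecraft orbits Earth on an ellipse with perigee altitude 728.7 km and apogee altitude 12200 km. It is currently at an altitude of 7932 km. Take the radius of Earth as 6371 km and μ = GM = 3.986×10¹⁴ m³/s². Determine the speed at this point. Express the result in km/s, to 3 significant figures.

r_p = 6371 + 728.7 = 7099.7 km = 7.0997×10⁶ m.
r_a = 6371 + 12200 = 18571 km = 1.8571×10⁷ m.
r = 6371 + 7932 = 14303 km = 1.430×10⁷ m.
Semi-major axis a = (r_p + r_a)/2 = 12835 km = 1.284×10⁷ m.
Vis-viva: v² = μ(2/r − 1/a) = 3.986×10¹⁴ × (1.398×10⁻⁷ − 7.791×10⁻⁸) = 2.468×10⁷ m²/s².
v = 4968 m/s = 4.968 km/s.

v ≈ 4.97 km/s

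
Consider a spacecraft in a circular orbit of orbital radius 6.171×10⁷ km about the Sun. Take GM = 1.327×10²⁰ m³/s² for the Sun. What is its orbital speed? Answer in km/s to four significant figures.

v ≈ 46.37 km/s

r = 6.171×10⁷ km = 6.171×10¹⁰ m.
For a circular orbit v = √(μ/r) = √(1.327×10²⁰ / 6.171×10¹⁰) = √(2.150×10⁹) = 46370 m/s.
That is 46.37 km/s.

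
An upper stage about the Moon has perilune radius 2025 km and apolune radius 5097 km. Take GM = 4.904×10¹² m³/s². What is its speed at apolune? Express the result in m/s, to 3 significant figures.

v ≈ 740 m/s

Semi-major axis a = (r_p + r_a)/2 = 3561.0 km = 3.561×10⁶ m.
Vis-viva: v² = μ(2/r − 1/a) = 4.904×10¹² × (3.924×10⁻⁷ − 2.808×10⁻⁷) = 5.471×10⁵ m²/s².
v = 739.7 m/s.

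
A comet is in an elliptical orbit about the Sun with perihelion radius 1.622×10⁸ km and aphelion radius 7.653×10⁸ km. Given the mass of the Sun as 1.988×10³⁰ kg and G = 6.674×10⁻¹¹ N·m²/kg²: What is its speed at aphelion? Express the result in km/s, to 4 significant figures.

μ = GM = 6.674×10⁻¹¹ × 1.988×10³⁰ = 1.327×10²⁰ m³/s².
Semi-major axis a = (r_p + r_a)/2 = 4.6375×10⁸ km = 4.638×10¹¹ m.
Vis-viva: v² = μ(2/r − 1/a) = 1.327×10²⁰ × (2.613×10⁻¹² − 2.156×10⁻¹²) = 6.064×10⁷ m²/s².
v = 7787 m/s = 7.787 km/s.

v ≈ 7.787 km/s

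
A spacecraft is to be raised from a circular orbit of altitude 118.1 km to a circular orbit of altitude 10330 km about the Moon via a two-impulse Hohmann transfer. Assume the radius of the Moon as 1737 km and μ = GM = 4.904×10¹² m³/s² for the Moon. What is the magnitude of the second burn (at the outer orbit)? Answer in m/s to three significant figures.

r₁ = 1737 + 118.1 = 1855.1 km = 1.8551×10⁶ m.
r₂ = 1737 + 10330 = 12067 km = 1.2067×10⁷ m.
Transfer ellipse a_t = (r₁ + r₂)/2 = 6.961×10⁶ m.
At r₁: circular v_c1 = √(μ/r₁) = 1626 m/s; transfer-perilune v_p = √[μ(2/r₁ − 1/a_t)] = 2141 m/s.
At r₂: circular v_c2 = √(μ/r₂) = 637.5 m/s; transfer-apolune v_a = √[μ(2/r₂ − 1/a_t)] = 329.1 m/s.
Δv₂ = v_c2 − v_a = 308.4 m/s.

Δv ≈ 308 m/s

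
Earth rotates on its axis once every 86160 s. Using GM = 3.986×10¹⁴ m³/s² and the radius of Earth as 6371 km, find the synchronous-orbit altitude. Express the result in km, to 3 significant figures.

A synchronous orbit has period T, so by Kepler's third law a = (μT²/4π²)^(1/3).
μT²/4π² = 3.986×10¹⁴ × (8.616×10⁴)² / 39.48 = 7.495×10²² m³.
a = 4.216×10⁷ m = 42163 km.
Altitude h = a − R = 42163 − 6371 = 35792 km.

h_sync ≈ 35800 km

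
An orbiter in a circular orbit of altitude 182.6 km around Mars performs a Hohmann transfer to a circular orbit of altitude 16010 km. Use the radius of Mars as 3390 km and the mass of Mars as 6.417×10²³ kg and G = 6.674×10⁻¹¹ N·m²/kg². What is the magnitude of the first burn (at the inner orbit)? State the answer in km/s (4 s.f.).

Δv ≈ 1.037 km/s

μ = GM = 6.674×10⁻¹¹ × 6.417×10²³ = 4.283×10¹³ m³/s².
r₁ = 3390 + 182.6 = 3572.6 km = 3.5726×10⁶ m.
r₂ = 3390 + 16010 = 19400 km = 1.9400×10⁷ m.
Transfer ellipse a_t = (r₁ + r₂)/2 = 1.149×10⁷ m.
At r₁: circular v_c1 = √(μ/r₁) = 3462 m/s; transfer-periapsis v_p = √[μ(2/r₁ − 1/a_t)] = 4500 m/s.
Δv₁ = v_p − v_c1 = 1037 m/s.
= 1.037 km/s.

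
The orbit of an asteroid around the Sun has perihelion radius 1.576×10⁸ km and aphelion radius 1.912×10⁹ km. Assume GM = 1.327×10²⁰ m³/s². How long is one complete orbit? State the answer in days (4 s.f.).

Semi-major axis a = (r_p + r_a)/2 = (1.5760×10⁸ + 1.9120×10⁹)/2 = 1.0348×10⁹ km = 1.035×10¹² m.
By Kepler's third law T = 2π√(a³/μ) = 2π × 9.138×10⁷ = 5.742×10⁸ s.
= 6645 days.

T ≈ 6645 days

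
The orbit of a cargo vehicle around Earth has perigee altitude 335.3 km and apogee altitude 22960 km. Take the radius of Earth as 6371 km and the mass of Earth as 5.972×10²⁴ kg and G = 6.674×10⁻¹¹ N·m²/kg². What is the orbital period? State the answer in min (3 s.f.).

μ = GM = 6.674×10⁻¹¹ × 5.972×10²⁴ = 3.986×10¹⁴ m³/s².
r_p = 6371 + 335.3 = 6706.3 km = 6.7063×10⁶ m.
r_a = 6371 + 22960 = 29331 km = 2.9331×10⁷ m.
Semi-major axis a = (r_p + r_a)/2 = (6706.3 + 29331)/2 = 18019 km = 1.802×10⁷ m.
By Kepler's third law T = 2π√(a³/μ) = 2π × 3.831×10³ = 2.407×10⁴ s.
= 401.2 min.

T ≈ 401 min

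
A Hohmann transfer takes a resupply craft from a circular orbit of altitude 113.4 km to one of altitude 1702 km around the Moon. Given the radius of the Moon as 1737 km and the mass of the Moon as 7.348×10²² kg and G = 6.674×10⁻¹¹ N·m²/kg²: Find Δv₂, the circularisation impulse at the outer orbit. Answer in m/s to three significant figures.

Δv ≈ 195 m/s

μ = GM = 6.674×10⁻¹¹ × 7.348×10²² = 4.904×10¹² m³/s².
r₁ = 1737 + 113.4 = 1850.4 km = 1.8504×10⁶ m.
r₂ = 1737 + 1702 = 3439.0 km = 3.4390×10⁶ m.
Transfer ellipse a_t = (r₁ + r₂)/2 = 2.645×10⁶ m.
At r₁: circular v_c1 = √(μ/r₁) = 1628 m/s; transfer-perilune v_p = √[μ(2/r₁ − 1/a_t)] = 1856 m/s.
At r₂: circular v_c2 = √(μ/r₂) = 1194 m/s; transfer-apolune v_a = √[μ(2/r₂ − 1/a_t)] = 998.9 m/s.
Δv₂ = v_c2 − v_a = 195.3 m/s.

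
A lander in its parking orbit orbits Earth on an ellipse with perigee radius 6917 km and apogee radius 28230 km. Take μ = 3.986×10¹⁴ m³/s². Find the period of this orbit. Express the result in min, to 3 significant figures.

Semi-major axis a = (r_p + r_a)/2 = (6917.0 + 28230)/2 = 17574 km = 1.757×10⁷ m.
By Kepler's third law T = 2π√(a³/μ) = 2π × 3.690×10³ = 2.318×10⁴ s.
= 386.4 min.

T ≈ 386 min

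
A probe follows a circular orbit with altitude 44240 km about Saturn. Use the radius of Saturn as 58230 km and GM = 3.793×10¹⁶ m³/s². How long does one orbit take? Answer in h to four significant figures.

r = 58230 + 44240 = 102470 km = 1.0247×10⁸ m.
Kepler's third law: T = 2π√(r³/μ) = 2π√((1.025×10⁸)³ / 3.793×10¹⁶).
r³/μ = 2.837×10⁷ s², so T = 2π × 5.326×10³ = 3.346×10⁴ s.
Converting: 3.346×10⁴ s ÷ 3600 = 9.296 h.

T ≈ 9.296 h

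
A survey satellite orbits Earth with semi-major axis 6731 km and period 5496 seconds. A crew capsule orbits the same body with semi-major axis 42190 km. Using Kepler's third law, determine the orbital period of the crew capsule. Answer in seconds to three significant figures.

T₂ ≈ 86200 seconds

Kepler's third law: T² ∝ a³, so T₂ = T₁ (a₂/a₁)^(3/2).
a₂/a₁ = 6.268, (a₂/a₁)^(3/2) = 15.69.
T₂ = 5496 × 15.69 = 86250 seconds.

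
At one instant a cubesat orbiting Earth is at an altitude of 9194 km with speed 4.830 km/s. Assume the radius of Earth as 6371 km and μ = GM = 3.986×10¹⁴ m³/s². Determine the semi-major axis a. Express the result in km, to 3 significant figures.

r = 6371 + 9194 = 15565 km = 1.556×10⁷ m.
Vis-viva rearranged: 1/a = 2/r − v²/μ = 1.285×10⁻⁷ − 5.853×10⁻⁸ = 6.997×10⁻⁸ m⁻¹.
a = 1.429×10⁷ m = 14293 km.

a ≈ 14300 km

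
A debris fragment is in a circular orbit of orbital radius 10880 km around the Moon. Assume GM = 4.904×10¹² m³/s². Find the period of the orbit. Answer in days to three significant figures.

T ≈ 1.18 days

r = 10880 km = 1.088×10⁷ m.
Kepler's third law: T = 2π√(r³/μ) = 2π√((1.088×10⁷)³ / 4.904×10¹²).
r³/μ = 2.626×10⁸ s², so T = 2π × 1.621×10⁴ = 1.018×10⁵ s.
Converting: 1.018×10⁵ s ÷ 86400 = 1.179 days.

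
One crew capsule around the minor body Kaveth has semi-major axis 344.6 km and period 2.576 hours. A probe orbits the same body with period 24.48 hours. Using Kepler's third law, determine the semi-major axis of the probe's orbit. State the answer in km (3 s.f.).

a₂ ≈ 1550 km

Kepler's third law: a³ ∝ T², so a₂ = a₁ (T₂/T₁)^(2/3).
T₂/T₁ = 9.503, (T₂/T₁)^(2/3) = 4.487.
a₂ = 344.6 × 4.487 = 1546 km.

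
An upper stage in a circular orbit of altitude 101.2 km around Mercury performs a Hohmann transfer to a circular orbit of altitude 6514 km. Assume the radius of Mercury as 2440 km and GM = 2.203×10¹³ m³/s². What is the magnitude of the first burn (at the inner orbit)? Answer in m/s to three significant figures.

r₁ = 2440 + 101.2 = 2541.2 km = 2.5412×10⁶ m.
r₂ = 2440 + 6514 = 8954.0 km = 8.9540×10⁶ m.
Transfer ellipse a_t = (r₁ + r₂)/2 = 5.748×10⁶ m.
At r₁: circular v_c1 = √(μ/r₁) = 2944 m/s; transfer-periherm v_p = √[μ(2/r₁ − 1/a_t)] = 3675 m/s.
Δv₁ = v_p − v_c1 = 730.6 m/s.

Δv ≈ 731 m/s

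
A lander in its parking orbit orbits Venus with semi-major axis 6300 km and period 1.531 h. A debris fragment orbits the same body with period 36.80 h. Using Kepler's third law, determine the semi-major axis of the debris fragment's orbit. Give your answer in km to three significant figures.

a₂ ≈ 52500 km

Kepler's third law: a³ ∝ T², so a₂ = a₁ (T₂/T₁)^(2/3).
T₂/T₁ = 24.04, (T₂/T₁)^(2/3) = 8.329.
a₂ = 6300 × 8.329 = 52470 km.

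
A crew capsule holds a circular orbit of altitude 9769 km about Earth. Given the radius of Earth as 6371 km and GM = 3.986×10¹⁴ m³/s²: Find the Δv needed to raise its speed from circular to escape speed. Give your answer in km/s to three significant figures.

r = 6371 + 9769 = 16140 km = 1.6140×10⁷ m.
Circular speed v_c = √(μ/r) = 4970 m/s.
Escape speed v_esc = √(2μ/r) = √2 × v_c = 7028 m/s.
Δv = v_esc − v_c = 2058 m/s = 2.058 km/s.

Δv ≈ 2.06 km/s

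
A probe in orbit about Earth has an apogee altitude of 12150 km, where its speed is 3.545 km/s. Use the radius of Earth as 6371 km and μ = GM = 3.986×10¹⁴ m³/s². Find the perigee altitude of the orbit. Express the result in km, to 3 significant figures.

r_a = 6371 + 12150 = 18521 km = 1.852×10⁷ m.
Specific energy ε = v²/2 − μ/r = -1.524×10⁷ J/kg, so a = −μ/(2ε) = 1.308×10⁷ m.
The apsides satisfy r_p + r_a = 2a, so the perigee radius is 2a − r_a = 7.637×10⁶ m = 7637.3 km.
Perigee altitude = 7637.3 − 6371 = 1266.3 km.

perigee altitude ≈ 1270 km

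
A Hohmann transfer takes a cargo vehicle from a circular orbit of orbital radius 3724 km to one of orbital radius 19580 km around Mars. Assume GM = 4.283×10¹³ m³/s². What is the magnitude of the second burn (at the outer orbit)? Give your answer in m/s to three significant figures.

Δv ≈ 643 m/s

r₁ = 3724 km = 3.724×10⁶ m.
r₂ = 19580 km = 1.958×10⁷ m.
Transfer ellipse a_t = (r₁ + r₂)/2 = 1.165×10⁷ m.
At r₁: circular v_c1 = √(μ/r₁) = 3391 m/s; transfer-periapsis v_p = √[μ(2/r₁ − 1/a_t)] = 4396 m/s.
At r₂: circular v_c2 = √(μ/r₂) = 1479 m/s; transfer-apoapsis v_a = √[μ(2/r₂ − 1/a_t)] = 836.1 m/s.
Δv₂ = v_c2 − v_a = 642.9 m/s.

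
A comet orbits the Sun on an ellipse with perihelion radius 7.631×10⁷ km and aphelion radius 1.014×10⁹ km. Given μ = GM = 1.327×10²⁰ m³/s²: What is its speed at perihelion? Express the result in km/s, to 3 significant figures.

Semi-major axis a = (r_p + r_a)/2 = 5.4516×10⁸ km = 5.452×10¹¹ m.
Vis-viva: v² = μ(2/r − 1/a) = 1.327×10²⁰ × (2.621×10⁻¹¹ − 1.834×10⁻¹²) = 3.235×10⁹ m²/s².
v = 56870 m/s = 56.87 km/s.

v ≈ 56.9 km/s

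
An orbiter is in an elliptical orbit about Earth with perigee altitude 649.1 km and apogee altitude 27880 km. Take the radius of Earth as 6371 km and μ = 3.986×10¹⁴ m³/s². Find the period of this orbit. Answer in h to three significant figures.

r_p = 6371 + 649.1 = 7020.1 km = 7.0201×10⁶ m.
r_a = 6371 + 27880 = 34251 km = 3.4251×10⁷ m.
Semi-major axis a = (r_p + r_a)/2 = (7020.1 + 34251)/2 = 20636 km = 2.064×10⁷ m.
By Kepler's third law T = 2π√(a³/μ) = 2π × 4.695×10³ = 2.950×10⁴ s.
= 8.195 h.

T ≈ 8.19 h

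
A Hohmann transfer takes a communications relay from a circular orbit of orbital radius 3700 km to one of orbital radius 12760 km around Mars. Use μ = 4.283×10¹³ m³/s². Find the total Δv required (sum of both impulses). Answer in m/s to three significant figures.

Δv_total ≈ 1440 m/s

r₁ = 3700 km = 3.700×10⁶ m.
r₂ = 12760 km = 1.276×10⁷ m.
Transfer ellipse a_t = (r₁ + r₂)/2 = 8.230×10⁶ m.
At r₁: circular v_c1 = √(μ/r₁) = 3402 m/s; transfer-periapsis v_p = √[μ(2/r₁ − 1/a_t)] = 4236 m/s.
Δv₁ = v_p − v_c1 = 834.1 m/s.
At r₂: circular v_c2 = √(μ/r₂) = 1832 m/s; transfer-apoapsis v_a = √[μ(2/r₂ − 1/a_t)] = 1228 m/s.
Δv₂ = v_c2 − v_a = 603.7 m/s.
Total Δv = Δv₁ + Δv₂ = 1438 m/s.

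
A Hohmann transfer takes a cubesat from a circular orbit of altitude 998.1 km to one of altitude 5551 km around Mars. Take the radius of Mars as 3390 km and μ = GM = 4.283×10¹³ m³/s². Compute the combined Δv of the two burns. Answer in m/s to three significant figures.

Δv_total ≈ 907 m/s

r₁ = 3390 + 998.1 = 4388.1 km = 4.3881×10⁶ m.
r₂ = 3390 + 5551 = 8941.0 km = 8.9410×10⁶ m.
Transfer ellipse a_t = (r₁ + r₂)/2 = 6.665×10⁶ m.
At r₁: circular v_c1 = √(μ/r₁) = 3124 m/s; transfer-periapsis v_p = √[μ(2/r₁ − 1/a_t)] = 3619 m/s.
Δv₁ = v_p − v_c1 = 494.4 m/s.
At r₂: circular v_c2 = √(μ/r₂) = 2189 m/s; transfer-apoapsis v_a = √[μ(2/r₂ − 1/a_t)] = 1776 m/s.
Δv₂ = v_c2 − v_a = 412.7 m/s.
Total Δv = Δv₁ + Δv₂ = 907.2 m/s.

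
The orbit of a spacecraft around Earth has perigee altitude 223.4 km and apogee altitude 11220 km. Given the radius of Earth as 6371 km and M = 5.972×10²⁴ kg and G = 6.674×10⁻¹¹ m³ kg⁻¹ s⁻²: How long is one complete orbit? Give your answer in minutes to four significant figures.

μ = GM = 6.674×10⁻¹¹ × 5.972×10²⁴ = 3.986×10¹⁴ m³/s².
r_p = 6371 + 223.4 = 6594.4 km = 6.5944×10⁶ m.
r_a = 6371 + 11220 = 17591 km = 1.7591×10⁷ m.
Semi-major axis a = (r_p + r_a)/2 = (6594.4 + 17591)/2 = 12093 km = 1.209×10⁷ m.
By Kepler's third law T = 2π√(a³/μ) = 2π × 2.106×10³ = 1.323×10⁴ s.
= 220.6 minutes.

T ≈ 220.6 minutes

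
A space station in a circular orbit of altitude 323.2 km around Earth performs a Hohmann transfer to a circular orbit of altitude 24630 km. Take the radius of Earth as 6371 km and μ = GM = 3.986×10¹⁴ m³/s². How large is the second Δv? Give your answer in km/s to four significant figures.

Δv ≈ 1.449 km/s

r₁ = 6371 + 323.2 = 6694.2 km = 6.6942×10⁶ m.
r₂ = 6371 + 24630 = 31001 km = 3.1001×10⁷ m.
Transfer ellipse a_t = (r₁ + r₂)/2 = 1.885×10⁷ m.
At r₁: circular v_c1 = √(μ/r₁) = 7716 m/s; transfer-perigee v_p = √[μ(2/r₁ − 1/a_t)] = 9896 m/s.
At r₂: circular v_c2 = √(μ/r₂) = 3586 m/s; transfer-apogee v_a = √[μ(2/r₂ − 1/a_t)] = 2137 m/s.
Δv₂ = v_c2 − v_a = 1449 m/s.
= 1.449 km/s.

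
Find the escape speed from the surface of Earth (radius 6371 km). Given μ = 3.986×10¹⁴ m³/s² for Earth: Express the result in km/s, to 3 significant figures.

v_esc ≈ 11.2 km/s

r = R = 6.371×10⁶ m.
Escape speed v_esc = √(2μ/r) = √(2 × 3.986×10¹⁴ / 6.371×10⁶) = √(1.251×10⁸) = 11190 m/s.
= 11.19 km/s.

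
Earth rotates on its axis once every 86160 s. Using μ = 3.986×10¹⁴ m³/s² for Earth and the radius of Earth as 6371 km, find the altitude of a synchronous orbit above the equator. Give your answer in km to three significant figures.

h_sync ≈ 35800 km

A synchronous orbit has period T, so by Kepler's third law a = (μT²/4π²)^(1/3).
μT²/4π² = 3.986×10¹⁴ × (8.616×10⁴)² / 39.48 = 7.495×10²² m³.
a = 4.216×10⁷ m = 42163 km.
Altitude h = a − R = 42163 − 6371 = 35792 km.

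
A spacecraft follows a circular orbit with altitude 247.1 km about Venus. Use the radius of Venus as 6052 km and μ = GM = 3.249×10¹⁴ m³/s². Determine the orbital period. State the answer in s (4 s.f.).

T ≈ 5511 s

r = 6052 + 247.1 = 6299.1 km = 6.2991×10⁶ m.
Kepler's third law: T = 2π√(r³/μ) = 2π√((6.299×10⁶)³ / 3.249×10¹⁴).
r³/μ = 7.693×10⁵ s², so T = 2π × 8.771×10² = 5.511×10³ s.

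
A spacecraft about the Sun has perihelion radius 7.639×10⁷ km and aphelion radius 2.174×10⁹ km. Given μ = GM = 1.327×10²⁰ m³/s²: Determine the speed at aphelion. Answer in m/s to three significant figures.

Semi-major axis a = (r_p + r_a)/2 = 1.1252×10⁹ km = 1.125×10¹² m.
Vis-viva: v² = μ(2/r − 1/a) = 1.327×10²⁰ × (9.200×10⁻¹³ − 8.887×10⁻¹³) = 4.144×10⁶ m²/s².
v = 2036 m/s.

v ≈ 2040 m/s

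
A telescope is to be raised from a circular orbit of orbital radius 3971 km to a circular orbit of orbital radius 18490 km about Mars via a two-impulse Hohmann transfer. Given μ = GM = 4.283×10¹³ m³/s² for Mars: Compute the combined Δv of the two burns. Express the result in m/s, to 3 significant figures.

Δv_total ≈ 1550 m/s

r₁ = 3971 km = 3.971×10⁶ m.
r₂ = 18490 km = 1.849×10⁷ m.
Transfer ellipse a_t = (r₁ + r₂)/2 = 1.123×10⁷ m.
At r₁: circular v_c1 = √(μ/r₁) = 3284 m/s; transfer-periapsis v_p = √[μ(2/r₁ − 1/a_t)] = 4214 m/s.
Δv₁ = v_p − v_c1 = 929.8 m/s.
At r₂: circular v_c2 = √(μ/r₂) = 1522 m/s; transfer-apoapsis v_a = √[μ(2/r₂ − 1/a_t)] = 905.0 m/s.
Δv₂ = v_c2 − v_a = 617.0 m/s.
Total Δv = Δv₁ + Δv₂ = 1547 m/s.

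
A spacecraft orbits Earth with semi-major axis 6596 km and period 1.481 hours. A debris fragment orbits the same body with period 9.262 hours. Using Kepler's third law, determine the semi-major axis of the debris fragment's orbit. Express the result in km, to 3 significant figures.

a₂ ≈ 22400 km

Kepler's third law: a³ ∝ T², so a₂ = a₁ (T₂/T₁)^(2/3).
T₂/T₁ = 6.254, (T₂/T₁)^(2/3) = 3.394.
a₂ = 6596 × 3.394 = 22390 km.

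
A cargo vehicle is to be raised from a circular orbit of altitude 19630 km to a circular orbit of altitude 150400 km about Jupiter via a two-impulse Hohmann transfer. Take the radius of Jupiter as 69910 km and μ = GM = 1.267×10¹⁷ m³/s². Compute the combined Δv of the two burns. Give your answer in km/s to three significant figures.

r₁ = 69910 + 19630 = 89540 km = 8.9540×10⁷ m.
r₂ = 69910 + 150400 = 220310 km = 2.2031×10⁸ m.
Transfer ellipse a_t = (r₁ + r₂)/2 = 1.549×10⁸ m.
At r₁: circular v_c1 = √(μ/r₁) = 37620 m/s; transfer-perijove v_p = √[μ(2/r₁ − 1/a_t)] = 44860 m/s.
Δv₁ = v_p − v_c1 = 7241 m/s.
At r₂: circular v_c2 = √(μ/r₂) = 23980 m/s; transfer-apojove v_a = √[μ(2/r₂ − 1/a_t)] = 18230 m/s.
Δv₂ = v_c2 − v_a = 5750 m/s.
Total Δv = Δv₁ + Δv₂ = 12990 m/s = 12.99 km/s.

Δv_total ≈ 13.0 km/s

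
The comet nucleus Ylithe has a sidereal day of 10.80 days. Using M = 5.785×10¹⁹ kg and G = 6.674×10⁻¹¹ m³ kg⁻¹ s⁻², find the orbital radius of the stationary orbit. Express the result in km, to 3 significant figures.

μ = GM = 6.674×10⁻¹¹ × 5.785×10¹⁹ = 3.861×10⁹ m³/s².
T = 10.80 days = 9.331×10⁵ s.
A synchronous orbit has period T, so by Kepler's third law a = (μT²/4π²)^(1/3).
μT²/4π² = 3.861×10⁹ × (9.331×10⁵)² / 39.48 = 8.515×10¹⁹ m³.
a = 4.399×10⁶ m = 4399.5 km.

r_sync ≈ 4400 km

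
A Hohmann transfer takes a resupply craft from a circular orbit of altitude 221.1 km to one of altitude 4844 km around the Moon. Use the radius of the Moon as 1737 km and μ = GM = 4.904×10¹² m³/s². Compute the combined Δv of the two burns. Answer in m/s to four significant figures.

Δv_total ≈ 660.9 m/s

r₁ = 1737 + 221.1 = 1958.1 km = 1.9581×10⁶ m.
r₂ = 1737 + 4844 = 6581.0 km = 6.5810×10⁶ m.
Transfer ellipse a_t = (r₁ + r₂)/2 = 4.270×10⁶ m.
At r₁: circular v_c1 = √(μ/r₁) = 1583 m/s; transfer-perilune v_p = √[μ(2/r₁ − 1/a_t)] = 1965 m/s.
Δv₁ = v_p − v_c1 = 382.2 m/s.
At r₂: circular v_c2 = √(μ/r₂) = 863.2 m/s; transfer-apolune v_a = √[μ(2/r₂ − 1/a_t)] = 584.6 m/s.
Δv₂ = v_c2 − v_a = 278.6 m/s.
Total Δv = Δv₁ + Δv₂ = 660.9 m/s.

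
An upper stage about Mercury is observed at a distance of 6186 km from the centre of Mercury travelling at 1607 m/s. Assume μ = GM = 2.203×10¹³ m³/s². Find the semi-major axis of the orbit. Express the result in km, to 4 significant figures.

a ≈ 4852 km

r = 6.186×10⁶ m.
Vis-viva rearranged: 1/a = 2/r − v²/μ = 3.233×10⁻⁷ − 1.172×10⁻⁷ = 2.061×10⁻⁷ m⁻¹.
a = 4.852×10⁶ m = 4852.3 km.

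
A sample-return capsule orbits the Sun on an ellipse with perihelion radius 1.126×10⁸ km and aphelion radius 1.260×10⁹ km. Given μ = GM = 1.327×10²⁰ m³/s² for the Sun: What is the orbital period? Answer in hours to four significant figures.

T ≈ 86140 hours

Semi-major axis a = (r_p + r_a)/2 = (1.1260×10⁸ + 1.2600×10⁹)/2 = 6.8630×10⁸ km = 6.863×10¹¹ m.
By Kepler's third law T = 2π√(a³/μ) = 2π × 4.936×10⁷ = 3.101×10⁸ s.
= 86140 hours.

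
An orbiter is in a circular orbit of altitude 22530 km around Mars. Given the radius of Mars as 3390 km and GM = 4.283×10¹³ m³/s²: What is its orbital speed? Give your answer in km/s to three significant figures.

v ≈ 1.29 km/s

r = 3390 + 22530 = 25920 km = 2.5920×10⁷ m.
For a circular orbit v = √(μ/r) = √(4.283×10¹³ / 2.592×10⁷) = √(1.652×10⁶) = 1285 m/s.
That is 1.285 km/s.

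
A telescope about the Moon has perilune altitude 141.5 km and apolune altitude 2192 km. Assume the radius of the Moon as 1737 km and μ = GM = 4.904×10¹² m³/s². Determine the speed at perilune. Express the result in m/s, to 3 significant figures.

r_p = 1737 + 141.5 = 1878.5 km = 1.8785×10⁶ m.
r_a = 1737 + 2192 = 3929.0 km = 3.9290×10⁶ m.
Semi-major axis a = (r_p + r_a)/2 = 2903.8 km = 2.904×10⁶ m.
Vis-viva: v² = μ(2/r − 1/a) = 4.904×10¹² × (1.065×10⁻⁶ − 3.444×10⁻⁷) = 3.532×10⁶ m²/s².
v = 1879 m/s.

v ≈ 1880 m/s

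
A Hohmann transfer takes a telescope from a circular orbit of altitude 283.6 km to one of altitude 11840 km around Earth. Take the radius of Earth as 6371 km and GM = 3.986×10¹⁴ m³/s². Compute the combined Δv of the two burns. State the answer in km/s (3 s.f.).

Δv_total ≈ 2.88 km/s

r₁ = 6371 + 283.6 = 6654.6 km = 6.6546×10⁶ m.
r₂ = 6371 + 11840 = 18211 km = 1.8211×10⁷ m.
Transfer ellipse a_t = (r₁ + r₂)/2 = 1.243×10⁷ m.
At r₁: circular v_c1 = √(μ/r₁) = 7739 m/s; transfer-perigee v_p = √[μ(2/r₁ − 1/a_t)] = 9367 m/s.
Δv₁ = v_p − v_c1 = 1627 m/s.
At r₂: circular v_c2 = √(μ/r₂) = 4678 m/s; transfer-apogee v_a = √[μ(2/r₂ − 1/a_t)] = 3423 m/s.
Δv₂ = v_c2 − v_a = 1256 m/s.
Total Δv = Δv₁ + Δv₂ = 2883 m/s = 2.883 km/s.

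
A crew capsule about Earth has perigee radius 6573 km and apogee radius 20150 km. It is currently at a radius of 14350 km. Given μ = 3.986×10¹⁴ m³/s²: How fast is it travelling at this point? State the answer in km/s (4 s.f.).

Semi-major axis a = (r_p + r_a)/2 = 13362 km = 1.336×10⁷ m.
Vis-viva: v² = μ(2/r − 1/a) = 3.986×10¹⁴ × (1.394×10⁻⁷ − 7.484×10⁻⁸) = 2.572×10⁷ m²/s².
v = 5072 m/s = 5.072 km/s.

v ≈ 5.072 km/s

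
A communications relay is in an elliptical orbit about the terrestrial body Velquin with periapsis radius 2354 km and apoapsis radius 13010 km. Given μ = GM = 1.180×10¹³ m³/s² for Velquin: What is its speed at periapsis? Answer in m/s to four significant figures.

Semi-major axis a = (r_p + r_a)/2 = 7682.0 km = 7.682×10⁶ m.
Vis-viva: v² = μ(2/r − 1/a) = 1.180×10¹³ × (8.496×10⁻⁷ − 1.302×10⁻⁷) = 8.489×10⁶ m²/s².
v = 2914 m/s.

v ≈ 2914 m/s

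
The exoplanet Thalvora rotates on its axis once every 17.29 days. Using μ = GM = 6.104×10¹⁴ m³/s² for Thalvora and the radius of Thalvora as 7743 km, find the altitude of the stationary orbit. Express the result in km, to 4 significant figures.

T = 17.29 days = 1.494×10⁶ s.
A synchronous orbit has period T, so by Kepler's third law a = (μT²/4π²)^(1/3).
μT²/4π² = 6.104×10¹⁴ × (1.494×10⁶)² / 39.48 = 3.450×10²⁵ m³.
a = 3.256×10⁸ m = 3.2555×10⁵ km.
Altitude h = a − R = 3.2555×10⁵ − 7743 = 3.1781×10⁵ km.

h_sync ≈ 3.178×10⁵ km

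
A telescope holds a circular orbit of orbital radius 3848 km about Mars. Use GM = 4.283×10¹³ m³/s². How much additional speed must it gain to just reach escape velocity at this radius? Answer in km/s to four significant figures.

Δv ≈ 1.382 km/s

r = 3848 km = 3.848×10⁶ m.
Circular speed v_c = √(μ/r) = 3336 m/s.
Escape speed v_esc = √(2μ/r) = √2 × v_c = 4718 m/s.
Δv = v_esc − v_c = 1382 m/s = 1.382 km/s.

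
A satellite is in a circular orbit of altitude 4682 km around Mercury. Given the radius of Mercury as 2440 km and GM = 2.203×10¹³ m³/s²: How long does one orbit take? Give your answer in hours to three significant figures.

T ≈ 7.07 hours

r = 2440 + 4682 = 7122.0 km = 7.1220×10⁶ m.
Kepler's third law: T = 2π√(r³/μ) = 2π√((7.122×10⁶)³ / 2.203×10¹³).
r³/μ = 1.640×10⁷ s², so T = 2π × 4.049×10³ = 2.544×10⁴ s.
Converting: 2.544×10⁴ s ÷ 3600 = 7.068 hours.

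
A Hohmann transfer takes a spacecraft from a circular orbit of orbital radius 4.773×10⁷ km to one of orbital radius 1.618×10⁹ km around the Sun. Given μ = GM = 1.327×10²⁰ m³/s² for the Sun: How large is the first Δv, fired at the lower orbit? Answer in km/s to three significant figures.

r₁ = 4.773×10⁷ km = 4.773×10¹⁰ m.
r₂ = 1.618×10⁹ km = 1.618×10¹² m.
Transfer ellipse a_t = (r₁ + r₂)/2 = 8.329×10¹¹ m.
At r₁: circular v_c1 = √(μ/r₁) = 52730 m/s; transfer-perihelion v_p = √[μ(2/r₁ − 1/a_t)] = 73490 m/s.
Δv₁ = v_p − v_c1 = 20760 m/s.
= 20.76 km/s.

Δv ≈ 20.8 km/s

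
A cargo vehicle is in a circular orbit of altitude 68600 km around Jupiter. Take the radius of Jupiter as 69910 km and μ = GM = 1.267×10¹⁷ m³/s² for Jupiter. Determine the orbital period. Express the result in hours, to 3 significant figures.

r = 69910 + 68600 = 138510 km = 1.3851×10⁸ m.
Kepler's third law: T = 2π√(r³/μ) = 2π√((1.385×10⁸)³ / 1.267×10¹⁷).
r³/μ = 2.097×10⁷ s², so T = 2π × 4.580×10³ = 2.877×10⁴ s.
Converting: 2.877×10⁴ s ÷ 3600 = 7.993 hours.

T ≈ 7.99 hours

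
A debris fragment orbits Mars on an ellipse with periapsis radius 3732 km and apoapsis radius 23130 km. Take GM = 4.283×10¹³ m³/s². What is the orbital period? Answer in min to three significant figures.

T ≈ 788 min

Semi-major axis a = (r_p + r_a)/2 = (3732.0 + 23130)/2 = 13431 km = 1.343×10⁷ m.
By Kepler's third law T = 2π√(a³/μ) = 2π × 7.521×10³ = 4.726×10⁴ s.
= 787.6 min.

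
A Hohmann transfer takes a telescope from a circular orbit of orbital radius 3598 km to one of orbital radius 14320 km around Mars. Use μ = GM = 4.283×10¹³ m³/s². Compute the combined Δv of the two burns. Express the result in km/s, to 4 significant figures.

Δv_total ≈ 1.545 km/s

r₁ = 3598 km = 3.598×10⁶ m.
r₂ = 14320 km = 1.432×10⁷ m.
Transfer ellipse a_t = (r₁ + r₂)/2 = 8.959×10⁶ m.
At r₁: circular v_c1 = √(μ/r₁) = 3450 m/s; transfer-periapsis v_p = √[μ(2/r₁ − 1/a_t)] = 4362 m/s.
Δv₁ = v_p − v_c1 = 911.8 m/s.
At r₂: circular v_c2 = √(μ/r₂) = 1729 m/s; transfer-apoapsis v_a = √[μ(2/r₂ − 1/a_t)] = 1096 m/s.
Δv₂ = v_c2 − v_a = 633.4 m/s.
Total Δv = Δv₁ + Δv₂ = 1545 m/s = 1.545 km/s.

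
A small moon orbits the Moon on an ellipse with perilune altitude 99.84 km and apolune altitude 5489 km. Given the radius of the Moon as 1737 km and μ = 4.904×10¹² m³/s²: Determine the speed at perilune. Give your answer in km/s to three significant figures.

v ≈ 2.06 km/s

r_p = 1737 + 99.84 = 1836.8 km = 1.8368×10⁶ m.
r_a = 1737 + 5489 = 7226.0 km = 7.2260×10⁶ m.
Semi-major axis a = (r_p + r_a)/2 = 4531.4 km = 4.531×10⁶ m.
Vis-viva: v² = μ(2/r − 1/a) = 4.904×10¹² × (1.089×10⁻⁶ − 2.207×10⁻⁷) = 4.257×10⁶ m²/s².
v = 2063 m/s = 2.063 km/s.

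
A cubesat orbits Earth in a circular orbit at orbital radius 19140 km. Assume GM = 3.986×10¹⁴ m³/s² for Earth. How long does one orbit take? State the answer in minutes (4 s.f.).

r = 19140 km = 1.914×10⁷ m.
Kepler's third law: T = 2π√(r³/μ) = 2π√((1.914×10⁷)³ / 3.986×10¹⁴).
r³/μ = 1.759×10⁷ s², so T = 2π × 4.194×10³ = 2.635×10⁴ s.
Converting: 2.635×10⁴ s ÷ 60.00 = 439.2 minutes.

T ≈ 439.2 minutes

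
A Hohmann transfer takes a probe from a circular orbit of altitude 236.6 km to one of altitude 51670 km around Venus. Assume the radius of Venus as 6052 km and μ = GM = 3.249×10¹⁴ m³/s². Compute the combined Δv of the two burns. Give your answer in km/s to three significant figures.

r₁ = 6052 + 236.6 = 6288.6 km = 6.2886×10⁶ m.
r₂ = 6052 + 51670 = 57722 km = 5.7722×10⁷ m.
Transfer ellipse a_t = (r₁ + r₂)/2 = 3.201×10⁷ m.
At r₁: circular v_c1 = √(μ/r₁) = 7188 m/s; transfer-periapsis v_p = √[μ(2/r₁ − 1/a_t)] = 9653 m/s.
Δv₁ = v_p − v_c1 = 2465 m/s.
At r₂: circular v_c2 = √(μ/r₂) = 2372 m/s; transfer-apoapsis v_a = √[μ(2/r₂ − 1/a_t)] = 1052 m/s.
Δv₂ = v_c2 − v_a = 1321 m/s.
Total Δv = Δv₁ + Δv₂ = 3786 m/s = 3.786 km/s.

Δv_total ≈ 3.79 km/s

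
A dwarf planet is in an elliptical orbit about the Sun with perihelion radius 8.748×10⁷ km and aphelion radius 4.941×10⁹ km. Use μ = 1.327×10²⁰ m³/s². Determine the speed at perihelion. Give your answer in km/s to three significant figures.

v ≈ 54.6 km/s

Semi-major axis a = (r_p + r_a)/2 = 2.5142×10⁹ km = 2.514×10¹² m.
Vis-viva: v² = μ(2/r − 1/a) = 1.327×10²⁰ × (2.286×10⁻¹¹ − 3.977×10⁻¹³) = 2.981×10⁹ m²/s².
v = 54600 m/s = 54.60 km/s.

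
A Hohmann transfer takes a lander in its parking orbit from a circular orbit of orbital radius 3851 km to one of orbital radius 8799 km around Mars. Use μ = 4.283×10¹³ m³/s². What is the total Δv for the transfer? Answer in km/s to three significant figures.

r₁ = 3851 km = 3.851×10⁶ m.
r₂ = 8799 km = 8.799×10⁶ m.
Transfer ellipse a_t = (r₁ + r₂)/2 = 6.325×10⁶ m.
At r₁: circular v_c1 = √(μ/r₁) = 3335 m/s; transfer-periapsis v_p = √[μ(2/r₁ − 1/a_t)] = 3933 m/s.
Δv₁ = v_p − v_c1 = 598.5 m/s.
At r₂: circular v_c2 = √(μ/r₂) = 2206 m/s; transfer-apoapsis v_a = √[μ(2/r₂ − 1/a_t)] = 1722 m/s.
Δv₂ = v_c2 − v_a = 484.7 m/s.
Total Δv = Δv₁ + Δv₂ = 1083 m/s = 1.083 km/s.

Δv_total ≈ 1.08 km/s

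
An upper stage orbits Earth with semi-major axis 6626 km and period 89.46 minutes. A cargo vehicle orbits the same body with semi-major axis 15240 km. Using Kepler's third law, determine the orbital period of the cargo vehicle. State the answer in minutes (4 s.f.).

T₂ ≈ 312.1 minutes

Kepler's third law: T² ∝ a³, so T₂ = T₁ (a₂/a₁)^(3/2).
a₂/a₁ = 2.300, (a₂/a₁)^(3/2) = 3.488.
T₂ = 89.46 × 3.488 = 312.1 minutes.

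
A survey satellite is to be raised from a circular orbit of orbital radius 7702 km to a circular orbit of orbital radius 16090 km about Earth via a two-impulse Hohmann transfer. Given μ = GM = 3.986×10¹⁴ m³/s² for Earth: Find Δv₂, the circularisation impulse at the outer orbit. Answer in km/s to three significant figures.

Δv ≈ 0.972 km/s

r₁ = 7702 km = 7.702×10⁶ m.
r₂ = 16090 km = 1.609×10⁷ m.
Transfer ellipse a_t = (r₁ + r₂)/2 = 1.190×10⁷ m.
At r₁: circular v_c1 = √(μ/r₁) = 7194 m/s; transfer-perigee v_p = √[μ(2/r₁ − 1/a_t)] = 8367 m/s.
At r₂: circular v_c2 = √(μ/r₂) = 4977 m/s; transfer-apogee v_a = √[μ(2/r₂ − 1/a_t)] = 4005 m/s.
Δv₂ = v_c2 − v_a = 972.4 m/s.
= 0.9724 km/s.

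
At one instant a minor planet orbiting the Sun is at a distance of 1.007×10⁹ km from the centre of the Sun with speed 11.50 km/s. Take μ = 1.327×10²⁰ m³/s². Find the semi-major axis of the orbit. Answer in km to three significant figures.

r = 1.007×10¹² m.
Vis-viva rearranged: 1/a = 2/r − v²/μ = 1.986×10⁻¹² − 9.966×10⁻¹³ = 9.895×10⁻¹³ m⁻¹.
a = 1.011×10¹² m = 1.0106×10⁹ km.

a ≈ 1.01×10⁹ km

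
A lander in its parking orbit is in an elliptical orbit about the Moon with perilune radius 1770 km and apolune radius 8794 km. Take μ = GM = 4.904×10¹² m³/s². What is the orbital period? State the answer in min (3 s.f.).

Semi-major axis a = (r_p + r_a)/2 = (1770.0 + 8794.0)/2 = 5282.0 km = 5.282×10⁶ m.
By Kepler's third law T = 2π√(a³/μ) = 2π × 5.482×10³ = 3.444×10⁴ s.
= 574.1 min.

T ≈ 574 min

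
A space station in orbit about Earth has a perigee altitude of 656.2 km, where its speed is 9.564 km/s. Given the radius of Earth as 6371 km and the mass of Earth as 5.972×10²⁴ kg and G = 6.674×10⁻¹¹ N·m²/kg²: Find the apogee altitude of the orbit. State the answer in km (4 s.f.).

μ = GM = 6.674×10⁻¹¹ × 5.972×10²⁴ = 3.986×10¹⁴ m³/s².
r_p = 6371 + 656.2 = 7027.2 km = 7.027×10⁶ m.
Specific energy ε = v²/2 − μ/r = -1.098×10⁷ J/kg, so a = −μ/(2ε) = 1.814×10⁷ m.
The apsides satisfy r_p + r_a = 2a, so the apogee radius is 2a − r_p = 2.926×10⁷ m = 29262 km.
Apogee altitude = 29262 − 6371 = 22891 km.

apogee altitude ≈ 22890 km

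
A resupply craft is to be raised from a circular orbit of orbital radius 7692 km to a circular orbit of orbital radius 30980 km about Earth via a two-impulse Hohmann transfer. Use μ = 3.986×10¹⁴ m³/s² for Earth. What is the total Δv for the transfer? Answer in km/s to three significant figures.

Δv_total ≈ 3.24 km/s

r₁ = 7692 km = 7.692×10⁶ m.
r₂ = 30980 km = 3.098×10⁷ m.
Transfer ellipse a_t = (r₁ + r₂)/2 = 1.934×10⁷ m.
At r₁: circular v_c1 = √(μ/r₁) = 7199 m/s; transfer-perigee v_p = √[μ(2/r₁ − 1/a_t)] = 9112 m/s.
Δv₁ = v_p − v_c1 = 1913 m/s.
At r₂: circular v_c2 = √(μ/r₂) = 3587 m/s; transfer-apogee v_a = √[μ(2/r₂ − 1/a_t)] = 2262 m/s.
Δv₂ = v_c2 − v_a = 1325 m/s.
Total Δv = Δv₁ + Δv₂ = 3238 m/s = 3.238 km/s.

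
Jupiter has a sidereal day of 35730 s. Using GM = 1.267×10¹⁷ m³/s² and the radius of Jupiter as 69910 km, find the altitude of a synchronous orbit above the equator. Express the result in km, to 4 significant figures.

h_sync ≈ 90110 km

A synchronous orbit has period T, so by Kepler's third law a = (μT²/4π²)^(1/3).
μT²/4π² = 1.267×10¹⁷ × (3.573×10⁴)² / 39.48 = 4.097×10²⁴ m³.
a = 1.600×10⁸ m = 1.6002×10⁵ km.
Altitude h = a − R = 1.6002×10⁵ − 69910 = 90105 km.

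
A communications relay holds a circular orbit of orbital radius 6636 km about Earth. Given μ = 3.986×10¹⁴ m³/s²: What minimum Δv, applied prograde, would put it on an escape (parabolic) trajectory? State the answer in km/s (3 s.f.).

r = 6636 km = 6.636×10⁶ m.
Circular speed v_c = √(μ/r) = 7750 m/s.
Escape speed v_esc = √(2μ/r) = √2 × v_c = 10960 m/s.
Δv = v_esc − v_c = 3210 m/s = 3.210 km/s.

Δv ≈ 3.21 km/s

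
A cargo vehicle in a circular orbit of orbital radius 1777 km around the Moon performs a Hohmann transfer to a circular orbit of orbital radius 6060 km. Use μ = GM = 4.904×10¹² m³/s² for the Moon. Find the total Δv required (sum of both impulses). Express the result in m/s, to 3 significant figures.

r₁ = 1777 km = 1.777×10⁶ m.
r₂ = 6060 km = 6.060×10⁶ m.
Transfer ellipse a_t = (r₁ + r₂)/2 = 3.918×10⁶ m.
At r₁: circular v_c1 = √(μ/r₁) = 1661 m/s; transfer-perilune v_p = √[μ(2/r₁ − 1/a_t)] = 2066 m/s.
Δv₁ = v_p − v_c1 = 404.7 m/s.
At r₂: circular v_c2 = √(μ/r₂) = 899.6 m/s; transfer-apolune v_a = √[μ(2/r₂ − 1/a_t)] = 605.8 m/s.
Δv₂ = v_c2 − v_a = 293.8 m/s.
Total Δv = Δv₁ + Δv₂ = 698.4 m/s.

Δv_total ≈ 698 m/s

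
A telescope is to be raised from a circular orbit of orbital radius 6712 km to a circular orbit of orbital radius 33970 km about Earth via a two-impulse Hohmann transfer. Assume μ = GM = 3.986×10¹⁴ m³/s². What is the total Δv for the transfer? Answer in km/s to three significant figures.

Δv_total ≈ 3.71 km/s

r₁ = 6712 km = 6.712×10⁶ m.
r₂ = 33970 km = 3.397×10⁷ m.
Transfer ellipse a_t = (r₁ + r₂)/2 = 2.034×10⁷ m.
At r₁: circular v_c1 = √(μ/r₁) = 7706 m/s; transfer-perigee v_p = √[μ(2/r₁ − 1/a_t)] = 9959 m/s.
Δv₁ = v_p − v_c1 = 2252 m/s.
At r₂: circular v_c2 = √(μ/r₂) = 3425 m/s; transfer-apogee v_a = √[μ(2/r₂ − 1/a_t)] = 1968 m/s.
Δv₂ = v_c2 − v_a = 1458 m/s.
Total Δv = Δv₁ + Δv₂ = 3710 m/s = 3.710 km/s.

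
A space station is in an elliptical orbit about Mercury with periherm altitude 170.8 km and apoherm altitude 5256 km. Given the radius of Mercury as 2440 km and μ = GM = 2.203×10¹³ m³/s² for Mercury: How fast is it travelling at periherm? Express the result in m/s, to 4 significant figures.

v ≈ 3550 m/s

r_p = 2440 + 170.8 = 2610.8 km = 2.6108×10⁶ m.
r_a = 2440 + 5256 = 7696.0 km = 7.6960×10⁶ m.
Semi-major axis a = (r_p + r_a)/2 = 5153.4 km = 5.153×10⁶ m.
Vis-viva: v² = μ(2/r − 1/a) = 2.203×10¹³ × (7.660×10⁻⁷ − 1.940×10⁻⁷) = 1.260×10⁷ m²/s².
v = 3550 m/s.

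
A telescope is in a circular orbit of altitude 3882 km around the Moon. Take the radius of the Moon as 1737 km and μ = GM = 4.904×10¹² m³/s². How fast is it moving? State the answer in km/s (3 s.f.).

v ≈ 0.934 km/s

r = 1737 + 3882 = 5619.0 km = 5.6190×10⁶ m.
For a circular orbit v = √(μ/r) = √(4.904×10¹² / 5.619×10⁶) = √(8.728×10⁵) = 934.2 m/s.
That is 0.9342 km/s.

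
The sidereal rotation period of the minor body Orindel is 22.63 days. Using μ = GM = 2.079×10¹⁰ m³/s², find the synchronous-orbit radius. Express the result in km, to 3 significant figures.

r_sync ≈ 12600 km

T = 22.63 days = 1.955×10⁶ s.
A synchronous orbit has period T, so by Kepler's third law a = (μT²/4π²)^(1/3).
μT²/4π² = 2.079×10¹⁰ × (1.955×10⁶)² / 39.48 = 2.013×10²¹ m³.
a = 1.263×10⁷ m = 12627 km.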